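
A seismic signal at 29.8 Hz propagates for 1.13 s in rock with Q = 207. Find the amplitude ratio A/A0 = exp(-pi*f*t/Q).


pi*f*t/Q = pi*29.8*1.13/207 = 0.511063
A/A0 = exp(-0.511063) = 0.599858

0.599858


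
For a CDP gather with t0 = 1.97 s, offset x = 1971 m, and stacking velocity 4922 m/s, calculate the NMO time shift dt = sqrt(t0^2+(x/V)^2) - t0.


x/Vnmo = 1971/4922 = 0.400447
(x/Vnmo)^2 = 0.160358
t0^2 = 3.8809
sqrt(3.8809 + 0.160358) = 2.010288
dt = 2.010288 - 1.97 = 0.040288

0.040288


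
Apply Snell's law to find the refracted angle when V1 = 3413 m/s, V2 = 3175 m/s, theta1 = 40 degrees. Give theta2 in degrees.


sin(theta1) = sin(40 deg) = 0.642788
sin(theta2) = V2/V1 * sin(theta1) = 3175/3413 * 0.642788 = 0.597964
theta2 = arcsin(0.597964) = 36.7242 degrees

36.7242


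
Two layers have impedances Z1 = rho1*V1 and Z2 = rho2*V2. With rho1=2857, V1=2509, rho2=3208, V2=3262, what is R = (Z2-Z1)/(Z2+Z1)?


Z1 = 2857 * 2509 = 7168213
Z2 = 3208 * 3262 = 10464496
R = (10464496 - 7168213) / (10464496 + 7168213) = 3296283 / 17632709 = 0.1869

0.1869


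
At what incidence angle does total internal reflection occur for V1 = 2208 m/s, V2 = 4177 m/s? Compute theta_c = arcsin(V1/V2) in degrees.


V1/V2 = 2208/4177 = 0.528609
theta_c = arcsin(0.528609) = 31.9115 degrees

31.9115


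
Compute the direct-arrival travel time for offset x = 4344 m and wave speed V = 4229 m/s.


t = x / V
= 4344 / 4229
= 1.0272 s

1.0272


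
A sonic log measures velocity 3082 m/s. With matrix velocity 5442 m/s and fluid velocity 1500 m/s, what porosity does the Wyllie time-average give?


1/V - 1/Vm = 1/3082 - 1/5442 = 0.00014071
1/Vf - 1/Vm = 1/1500 - 1/5442 = 0.00048291
phi = 0.00014071 / 0.00048291 = 0.2914

0.2914


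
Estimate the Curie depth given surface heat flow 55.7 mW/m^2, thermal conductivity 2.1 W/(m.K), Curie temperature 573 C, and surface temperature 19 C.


T_Curie - T_surf = 573 - 19 = 554 C
Convert q to W/m^2: 55.7 mW/m^2 = 0.0557 W/m^2
d = 554 * 2.1 / 0.0557 = 20886.89 m

20886.89


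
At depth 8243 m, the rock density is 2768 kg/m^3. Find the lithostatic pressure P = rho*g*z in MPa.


P = rho * g * z / 1e6
= 2768 * 9.81 * 8243 / 1e6
= 223831081.44 / 1e6
= 223.8311 MPa

223.8311


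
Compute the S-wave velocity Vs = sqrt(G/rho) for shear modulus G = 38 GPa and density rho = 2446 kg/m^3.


Convert G to Pa: G = 38e9 Pa
Compute G/rho = 38e9 / 2446 = 15535568.2747
Vs = sqrt(15535568.2747) = 3941.52 m/s

3941.52


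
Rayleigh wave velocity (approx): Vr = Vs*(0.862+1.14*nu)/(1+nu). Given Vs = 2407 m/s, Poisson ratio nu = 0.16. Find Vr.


Numerator factor = 0.862 + 1.14*0.16 = 1.0444
Denominator = 1 + 0.16 = 1.16
Vr = 2407 * 1.0444 / 1.16 = 2167.13 m/s

2167.13


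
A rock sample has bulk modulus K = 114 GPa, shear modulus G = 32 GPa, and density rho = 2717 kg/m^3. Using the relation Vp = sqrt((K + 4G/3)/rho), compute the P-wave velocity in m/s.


First compute the effective modulus:
K + 4G/3 = 114e9 + 4*32e9/3 = 156666666666.67 Pa
Then divide by density:
156666666666.67 / 2717 = 57661636.609 Pa/(kg/m^3)
Take the square root:
Vp = sqrt(57661636.609) = 7593.53 m/s

7593.53


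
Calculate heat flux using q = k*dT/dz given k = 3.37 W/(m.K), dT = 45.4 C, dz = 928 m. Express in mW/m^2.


q = k * dT / dz * 1000
= 3.37 * 45.4 / 928 * 1000
= 0.164869 * 1000
= 164.8685 mW/m^2

164.8685


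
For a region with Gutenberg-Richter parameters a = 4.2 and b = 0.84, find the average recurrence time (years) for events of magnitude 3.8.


log10(N) = 4.2 - 0.84*3.8 = 1.008
N = 10^1.008 = 10.185914
T = 1/N = 1/10.185914 = 0.0982 years

0.0982


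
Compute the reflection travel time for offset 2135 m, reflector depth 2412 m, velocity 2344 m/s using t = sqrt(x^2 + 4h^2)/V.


x^2 + 4h^2 = 2135^2 + 4*2412^2 = 4558225 + 23270976 = 27829201
sqrt(27829201) = 5275.3389
t = 5275.3389 / 2344 = 2.2506 s

2.2506


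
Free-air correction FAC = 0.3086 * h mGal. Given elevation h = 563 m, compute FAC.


FAC = 0.3086 * h
= 0.3086 * 563
= 173.7418 mGal

173.7418


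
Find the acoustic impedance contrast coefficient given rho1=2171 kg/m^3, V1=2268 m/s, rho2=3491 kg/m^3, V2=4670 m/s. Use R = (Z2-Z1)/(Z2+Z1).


Z1 = 2171 * 2268 = 4923828
Z2 = 3491 * 4670 = 16302970
R = (16302970 - 4923828) / (16302970 + 4923828) = 11379142 / 21226798 = 0.5361

0.5361


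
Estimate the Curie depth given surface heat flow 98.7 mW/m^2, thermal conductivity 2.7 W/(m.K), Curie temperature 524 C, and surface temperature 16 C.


T_Curie - T_surf = 524 - 16 = 508 C
Convert q to W/m^2: 98.7 mW/m^2 = 0.0987 W/m^2
d = 508 * 2.7 / 0.0987 = 13896.66 m

13896.66


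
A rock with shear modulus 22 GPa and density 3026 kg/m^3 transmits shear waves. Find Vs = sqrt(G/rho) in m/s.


Convert G to Pa: G = 22e9 Pa
Compute G/rho = 22e9 / 3026 = 7270323.8599
Vs = sqrt(7270323.8599) = 2696.35 m/s

2696.35


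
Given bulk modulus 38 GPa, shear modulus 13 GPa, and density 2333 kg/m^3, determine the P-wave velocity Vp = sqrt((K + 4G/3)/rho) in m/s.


First compute the effective modulus:
K + 4G/3 = 38e9 + 4*13e9/3 = 55333333333.33 Pa
Then divide by density:
55333333333.33 / 2333 = 23717673.9534 Pa/(kg/m^3)
Take the square root:
Vp = sqrt(23717673.9534) = 4870.08 m/s

4870.08


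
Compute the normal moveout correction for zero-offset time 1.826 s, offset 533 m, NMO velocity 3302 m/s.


x/Vnmo = 533/3302 = 0.161417
(x/Vnmo)^2 = 0.026056
t0^2 = 3.334276
sqrt(3.334276 + 0.026056) = 1.833121
dt = 1.833121 - 1.826 = 0.007121

0.007121


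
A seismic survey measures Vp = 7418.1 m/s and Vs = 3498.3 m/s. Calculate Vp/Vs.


Vp/Vs = 7418.1 / 3498.3
= 2.1205

2.1205


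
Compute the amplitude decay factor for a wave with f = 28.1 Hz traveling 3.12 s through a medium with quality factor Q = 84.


pi*f*t/Q = pi*28.1*3.12/84 = 3.278925
A/A0 = exp(-3.278925) = 0.037669

0.037669


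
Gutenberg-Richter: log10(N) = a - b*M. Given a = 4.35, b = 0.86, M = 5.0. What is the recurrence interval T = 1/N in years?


log10(N) = 4.35 - 0.86*5.0 = 0.05
N = 10^0.05 = 1.122018
T = 1/N = 1/1.122018 = 0.8913 years

0.8913


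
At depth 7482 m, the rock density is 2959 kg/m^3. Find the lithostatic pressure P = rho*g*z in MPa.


P = rho * g * z / 1e6
= 2959 * 9.81 * 7482 / 1e6
= 217185924.78 / 1e6
= 217.1859 MPa

217.1859


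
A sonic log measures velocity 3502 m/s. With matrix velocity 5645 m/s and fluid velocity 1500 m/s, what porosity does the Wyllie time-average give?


1/V - 1/Vm = 1/3502 - 1/5645 = 0.0001084
1/Vf - 1/Vm = 1/1500 - 1/5645 = 0.00048952
phi = 0.0001084 / 0.00048952 = 0.2214

0.2214


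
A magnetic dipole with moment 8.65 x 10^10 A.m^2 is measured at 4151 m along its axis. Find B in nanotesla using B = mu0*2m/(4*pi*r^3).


m = 8.65 x 10^10 = 86500000000 A.m^2
2m = 173000000000 A.m^2
r^3 = 4151^3 = 71525054951
B = (4pi*10^-7) * 173000000000 / (4*pi * 71525054951) * 1e9
= 217398.211628 / 898810348726.67 * 1e9
= 241.8733 nT

241.8733


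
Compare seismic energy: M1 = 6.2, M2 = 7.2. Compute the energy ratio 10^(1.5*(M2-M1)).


M2 - M1 = 7.2 - 6.2 = 1.0
1.5 * 1.0 = 1.5
ratio = 10^1.5 = 31.62

31.62


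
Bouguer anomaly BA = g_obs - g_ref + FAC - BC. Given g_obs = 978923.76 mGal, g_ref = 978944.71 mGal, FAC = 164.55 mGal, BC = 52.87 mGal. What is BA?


BA = g_obs - g_ref + FAC - BC
= 978923.76 - 978944.71 + 164.55 - 52.87
= 90.73 mGal

90.73


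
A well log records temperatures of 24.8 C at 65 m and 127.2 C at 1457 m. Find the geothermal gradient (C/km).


dT = 127.2 - 24.8 = 102.4 C
dz = 1457 - 65 = 1392 m
gradient = dT/dz * 1000 = 102.4/1392 * 1000 = 73.5632 C/km

73.5632


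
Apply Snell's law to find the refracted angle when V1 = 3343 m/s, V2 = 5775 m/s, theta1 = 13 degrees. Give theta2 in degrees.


sin(theta1) = sin(13 deg) = 0.224951
sin(theta2) = V2/V1 * sin(theta1) = 5775/3343 * 0.224951 = 0.388601
theta2 = arcsin(0.388601) = 22.8675 degrees

22.8675


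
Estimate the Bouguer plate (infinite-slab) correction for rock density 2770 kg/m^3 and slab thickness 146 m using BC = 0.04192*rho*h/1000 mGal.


BC = 0.04192 * rho * h / 1000
= 0.04192 * 2770 * 146 / 1000
= 16.9533 mGal

16.9533


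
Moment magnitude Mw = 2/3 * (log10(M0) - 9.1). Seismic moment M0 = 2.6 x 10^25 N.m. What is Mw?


log10(M0) = log10(2.6 x 10^25) = 25.415
Mw = 2/3 * (25.415 - 9.1)
= 2/3 * 16.315
= 10.88

10.88


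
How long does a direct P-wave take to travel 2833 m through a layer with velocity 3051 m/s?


t = x / V
= 2833 / 3051
= 0.9285 s

0.9285


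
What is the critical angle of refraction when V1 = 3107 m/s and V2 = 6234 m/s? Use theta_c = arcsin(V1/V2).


V1/V2 = 3107/6234 = 0.498396
theta_c = arcsin(0.498396) = 29.8939 degrees

29.8939


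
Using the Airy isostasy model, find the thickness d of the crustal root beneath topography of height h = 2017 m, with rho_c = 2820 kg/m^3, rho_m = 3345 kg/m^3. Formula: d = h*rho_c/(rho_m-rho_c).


rho_m - rho_c = 3345 - 2820 = 525
d = 2017 * 2820 / 525
= 5687940 / 525
= 10834.17 m

10834.17


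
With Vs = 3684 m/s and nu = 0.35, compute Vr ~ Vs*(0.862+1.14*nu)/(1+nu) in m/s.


Numerator factor = 0.862 + 1.14*0.35 = 1.261
Denominator = 1 + 0.35 = 1.35
Vr = 3684 * 1.261 / 1.35 = 3441.13 m/s

3441.13


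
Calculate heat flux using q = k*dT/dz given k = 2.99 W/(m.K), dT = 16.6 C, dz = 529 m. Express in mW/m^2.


q = k * dT / dz * 1000
= 2.99 * 16.6 / 529 * 1000
= 0.093826 * 1000
= 93.8261 mW/m^2

93.8261


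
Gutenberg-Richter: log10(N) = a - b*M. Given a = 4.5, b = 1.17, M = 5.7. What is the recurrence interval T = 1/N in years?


log10(N) = 4.5 - 1.17*5.7 = -2.169
N = 10^-2.169 = 0.006776
T = 1/N = 1/0.006776 = 147.5707 years

147.5707


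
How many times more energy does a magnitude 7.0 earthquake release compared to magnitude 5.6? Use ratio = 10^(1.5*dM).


M2 - M1 = 7.0 - 5.6 = 1.4
1.5 * 1.4 = 2.1
ratio = 10^2.1 = 125.89

125.89


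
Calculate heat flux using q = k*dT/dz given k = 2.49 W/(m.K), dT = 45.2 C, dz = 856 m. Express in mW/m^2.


q = k * dT / dz * 1000
= 2.49 * 45.2 / 856 * 1000
= 0.131481 * 1000
= 131.4813 mW/m^2

131.4813


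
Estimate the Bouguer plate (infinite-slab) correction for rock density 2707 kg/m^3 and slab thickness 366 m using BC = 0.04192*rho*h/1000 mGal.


BC = 0.04192 * rho * h / 1000
= 0.04192 * 2707 * 366 / 1000
= 41.5327 mGal

41.5327


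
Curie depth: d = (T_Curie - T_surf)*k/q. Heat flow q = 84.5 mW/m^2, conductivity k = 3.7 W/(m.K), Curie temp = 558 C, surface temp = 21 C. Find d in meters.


T_Curie - T_surf = 558 - 21 = 537 C
Convert q to W/m^2: 84.5 mW/m^2 = 0.0845 W/m^2
d = 537 * 3.7 / 0.0845 = 23513.61 m

23513.61


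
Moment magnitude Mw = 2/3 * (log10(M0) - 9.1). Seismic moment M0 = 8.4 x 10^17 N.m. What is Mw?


log10(M0) = log10(8.4 x 10^17) = 17.9243
Mw = 2/3 * (17.9243 - 9.1)
= 2/3 * 8.8243
= 5.88

5.88


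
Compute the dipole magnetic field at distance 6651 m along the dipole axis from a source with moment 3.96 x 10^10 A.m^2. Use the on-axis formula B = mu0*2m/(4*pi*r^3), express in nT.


m = 3.96 x 10^10 = 39600000000 A.m^2
2m = 79200000000 A.m^2
r^3 = 6651^3 = 294212312451
B = (4pi*10^-7) * 79200000000 / (4*pi * 294212312451) * 1e9
= 99525.655266 / 3697180957566.91 * 1e9
= 26.9193 nT

26.9193


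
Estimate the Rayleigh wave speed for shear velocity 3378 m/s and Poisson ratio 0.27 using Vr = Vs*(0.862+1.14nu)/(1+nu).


Numerator factor = 0.862 + 1.14*0.27 = 1.1698
Denominator = 1 + 0.27 = 1.27
Vr = 3378 * 1.1698 / 1.27 = 3111.48 m/s

3111.48


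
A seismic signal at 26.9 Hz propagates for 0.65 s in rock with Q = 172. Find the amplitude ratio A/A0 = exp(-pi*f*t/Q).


pi*f*t/Q = pi*26.9*0.65/172 = 0.319365
A/A0 = exp(-0.319365) = 0.72661

0.72661


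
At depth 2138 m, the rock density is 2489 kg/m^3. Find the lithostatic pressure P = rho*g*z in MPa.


P = rho * g * z / 1e6
= 2489 * 9.81 * 2138 / 1e6
= 52203738.42 / 1e6
= 52.2037 MPa

52.2037


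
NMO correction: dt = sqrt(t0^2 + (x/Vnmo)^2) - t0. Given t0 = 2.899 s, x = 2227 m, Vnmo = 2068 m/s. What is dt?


x/Vnmo = 2227/2068 = 1.076886
(x/Vnmo)^2 = 1.159683
t0^2 = 8.404201
sqrt(8.404201 + 1.159683) = 3.092553
dt = 3.092553 - 2.899 = 0.193553

0.193553


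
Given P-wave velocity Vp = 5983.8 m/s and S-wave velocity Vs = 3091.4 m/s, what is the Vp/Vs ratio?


Vp/Vs = 5983.8 / 3091.4
= 1.9356

1.9356


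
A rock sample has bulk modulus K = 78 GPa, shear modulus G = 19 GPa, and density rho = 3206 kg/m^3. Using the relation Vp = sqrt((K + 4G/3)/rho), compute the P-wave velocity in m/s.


First compute the effective modulus:
K + 4G/3 = 78e9 + 4*19e9/3 = 103333333333.33 Pa
Then divide by density:
103333333333.33 / 3206 = 32231233.1046 Pa/(kg/m^3)
Take the square root:
Vp = sqrt(32231233.1046) = 5677.26 m/s

5677.26


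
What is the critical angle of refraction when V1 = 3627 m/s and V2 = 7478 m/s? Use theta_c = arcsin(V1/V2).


V1/V2 = 3627/7478 = 0.485023
theta_c = arcsin(0.485023) = 29.014 degrees

29.014


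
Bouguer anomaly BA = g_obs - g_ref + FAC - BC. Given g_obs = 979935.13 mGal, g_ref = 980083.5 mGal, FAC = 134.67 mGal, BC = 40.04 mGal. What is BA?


BA = g_obs - g_ref + FAC - BC
= 979935.13 - 980083.5 + 134.67 - 40.04
= -53.74 mGal

-53.74


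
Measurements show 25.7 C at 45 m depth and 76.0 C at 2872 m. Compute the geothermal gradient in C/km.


dT = 76.0 - 25.7 = 50.3 C
dz = 2872 - 45 = 2827 m
gradient = dT/dz * 1000 = 50.3/2827 * 1000 = 17.7927 C/km

17.7927


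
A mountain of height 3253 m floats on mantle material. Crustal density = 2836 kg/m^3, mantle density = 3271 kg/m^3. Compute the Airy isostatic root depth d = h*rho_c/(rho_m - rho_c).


rho_m - rho_c = 3271 - 2836 = 435
d = 3253 * 2836 / 435
= 9225508 / 435
= 21208.06 m

21208.06


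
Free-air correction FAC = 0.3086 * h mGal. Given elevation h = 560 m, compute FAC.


FAC = 0.3086 * h
= 0.3086 * 560
= 172.816 mGal

172.816


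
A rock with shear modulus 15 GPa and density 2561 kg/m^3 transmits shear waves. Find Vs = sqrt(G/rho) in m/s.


Convert G to Pa: G = 15e9 Pa
Compute G/rho = 15e9 / 2561 = 5857087.0754
Vs = sqrt(5857087.0754) = 2420.14 m/s

2420.14


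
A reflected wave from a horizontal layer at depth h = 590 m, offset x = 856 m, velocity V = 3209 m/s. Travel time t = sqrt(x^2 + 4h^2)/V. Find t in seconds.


x^2 + 4h^2 = 856^2 + 4*590^2 = 732736 + 1392400 = 2125136
sqrt(2125136) = 1457.7846
t = 1457.7846 / 3209 = 0.4543 s

0.4543


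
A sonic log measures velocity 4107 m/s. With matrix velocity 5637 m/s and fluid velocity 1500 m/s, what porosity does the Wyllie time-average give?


1/V - 1/Vm = 1/4107 - 1/5637 = 6.609e-05
1/Vf - 1/Vm = 1/1500 - 1/5637 = 0.00048927
phi = 6.609e-05 / 0.00048927 = 0.1351

0.1351


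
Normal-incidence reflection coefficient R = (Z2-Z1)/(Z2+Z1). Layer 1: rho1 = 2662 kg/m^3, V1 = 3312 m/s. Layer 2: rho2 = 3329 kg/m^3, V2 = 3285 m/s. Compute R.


Z1 = 2662 * 3312 = 8816544
Z2 = 3329 * 3285 = 10935765
R = (10935765 - 8816544) / (10935765 + 8816544) = 2119221 / 19752309 = 0.1073

0.1073


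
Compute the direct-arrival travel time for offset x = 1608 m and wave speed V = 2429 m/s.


t = x / V
= 1608 / 2429
= 0.662 s

0.662


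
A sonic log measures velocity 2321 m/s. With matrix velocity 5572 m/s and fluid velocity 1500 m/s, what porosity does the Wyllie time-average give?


1/V - 1/Vm = 1/2321 - 1/5572 = 0.00025138
1/Vf - 1/Vm = 1/1500 - 1/5572 = 0.0004872
phi = 0.00025138 / 0.0004872 = 0.516

0.516


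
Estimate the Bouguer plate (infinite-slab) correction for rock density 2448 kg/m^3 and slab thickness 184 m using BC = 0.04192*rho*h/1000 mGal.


BC = 0.04192 * rho * h / 1000
= 0.04192 * 2448 * 184 / 1000
= 18.8821 mGal

18.8821


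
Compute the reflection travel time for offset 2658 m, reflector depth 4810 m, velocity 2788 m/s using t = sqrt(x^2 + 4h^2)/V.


x^2 + 4h^2 = 2658^2 + 4*4810^2 = 7064964 + 92544400 = 99609364
sqrt(99609364) = 9980.4491
t = 9980.4491 / 2788 = 3.5798 s

3.5798


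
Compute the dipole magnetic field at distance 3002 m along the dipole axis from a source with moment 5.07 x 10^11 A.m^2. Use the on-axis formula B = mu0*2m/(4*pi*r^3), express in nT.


m = 5.07 x 10^11 = 507000000000 A.m^2
2m = 1014000000000 A.m^2
r^3 = 3002^3 = 27054036008
B = (4pi*10^-7) * 1014000000000 / (4*pi * 27054036008) * 1e9
= 1274229.980296 / 339971043090.75 * 1e9
= 3748.0544 nT

3748.0544


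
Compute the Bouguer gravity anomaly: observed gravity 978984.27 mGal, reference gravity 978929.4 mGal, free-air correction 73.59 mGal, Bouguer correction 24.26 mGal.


BA = g_obs - g_ref + FAC - BC
= 978984.27 - 978929.4 + 73.59 - 24.26
= 104.2 mGal

104.2


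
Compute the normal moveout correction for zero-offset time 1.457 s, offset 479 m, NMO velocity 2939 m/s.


x/Vnmo = 479/2939 = 0.162981
(x/Vnmo)^2 = 0.026563
t0^2 = 2.122849
sqrt(2.122849 + 0.026563) = 1.466087
dt = 1.466087 - 1.457 = 0.009087

0.009087


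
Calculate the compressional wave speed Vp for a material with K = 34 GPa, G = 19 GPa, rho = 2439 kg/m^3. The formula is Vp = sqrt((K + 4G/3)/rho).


First compute the effective modulus:
K + 4G/3 = 34e9 + 4*19e9/3 = 59333333333.33 Pa
Then divide by density:
59333333333.33 / 2439 = 24326909.9358 Pa/(kg/m^3)
Take the square root:
Vp = sqrt(24326909.9358) = 4932.23 m/s

4932.23


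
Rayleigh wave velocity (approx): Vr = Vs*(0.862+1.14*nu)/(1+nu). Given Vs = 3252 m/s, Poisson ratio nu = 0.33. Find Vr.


Numerator factor = 0.862 + 1.14*0.33 = 1.2382
Denominator = 1 + 0.33 = 1.33
Vr = 3252 * 1.2382 / 1.33 = 3027.54 m/s

3027.54


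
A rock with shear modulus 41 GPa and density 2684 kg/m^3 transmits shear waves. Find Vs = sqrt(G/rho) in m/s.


Convert G to Pa: G = 41e9 Pa
Compute G/rho = 41e9 / 2684 = 15275707.8987
Vs = sqrt(15275707.8987) = 3908.42 m/s

3908.42


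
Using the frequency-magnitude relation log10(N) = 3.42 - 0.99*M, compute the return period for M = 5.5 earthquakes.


log10(N) = 3.42 - 0.99*5.5 = -2.025
N = 10^-2.025 = 0.009441
T = 1/N = 1/0.009441 = 105.9254 years

105.9254


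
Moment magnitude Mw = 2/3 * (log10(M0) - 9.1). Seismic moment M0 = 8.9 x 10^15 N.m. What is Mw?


log10(M0) = log10(8.9 x 10^15) = 15.9494
Mw = 2/3 * (15.9494 - 9.1)
= 2/3 * 6.8494
= 4.57

4.57


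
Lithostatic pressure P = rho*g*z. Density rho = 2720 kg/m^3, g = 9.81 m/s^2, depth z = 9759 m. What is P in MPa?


P = rho * g * z / 1e6
= 2720 * 9.81 * 9759 / 1e6
= 260401348.8 / 1e6
= 260.4013 MPa

260.4013


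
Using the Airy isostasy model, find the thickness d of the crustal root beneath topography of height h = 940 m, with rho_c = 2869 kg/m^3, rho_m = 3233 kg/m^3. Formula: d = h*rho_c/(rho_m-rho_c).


rho_m - rho_c = 3233 - 2869 = 364
d = 940 * 2869 / 364
= 2696860 / 364
= 7408.96 m

7408.96


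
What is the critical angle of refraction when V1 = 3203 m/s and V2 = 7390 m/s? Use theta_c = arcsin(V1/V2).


V1/V2 = 3203/7390 = 0.433424
theta_c = arcsin(0.433424) = 25.685 degrees

25.685


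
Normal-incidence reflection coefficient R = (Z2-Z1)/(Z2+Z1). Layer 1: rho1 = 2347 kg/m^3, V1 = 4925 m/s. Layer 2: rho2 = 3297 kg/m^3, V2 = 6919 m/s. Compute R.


Z1 = 2347 * 4925 = 11558975
Z2 = 3297 * 6919 = 22811943
R = (22811943 - 11558975) / (22811943 + 11558975) = 11252968 / 34370918 = 0.3274

0.3274


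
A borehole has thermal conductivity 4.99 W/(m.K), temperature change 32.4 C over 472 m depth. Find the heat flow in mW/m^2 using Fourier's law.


q = k * dT / dz * 1000
= 4.99 * 32.4 / 472 * 1000
= 0.342534 * 1000
= 342.5339 mW/m^2

342.5339


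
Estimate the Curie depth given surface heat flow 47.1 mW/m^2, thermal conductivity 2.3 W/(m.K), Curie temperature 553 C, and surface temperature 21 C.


T_Curie - T_surf = 553 - 21 = 532 C
Convert q to W/m^2: 47.1 mW/m^2 = 0.0471 W/m^2
d = 532 * 2.3 / 0.0471 = 25978.77 m

25978.77


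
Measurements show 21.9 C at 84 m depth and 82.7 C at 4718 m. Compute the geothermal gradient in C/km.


dT = 82.7 - 21.9 = 60.8 C
dz = 4718 - 84 = 4634 m
gradient = dT/dz * 1000 = 60.8/4634 * 1000 = 13.1204 C/km

13.1204


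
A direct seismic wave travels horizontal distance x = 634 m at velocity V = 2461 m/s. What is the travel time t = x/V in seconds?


t = x / V
= 634 / 2461
= 0.2576 s

0.2576


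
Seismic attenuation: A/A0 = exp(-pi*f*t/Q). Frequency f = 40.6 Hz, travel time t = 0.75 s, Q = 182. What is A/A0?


pi*f*t/Q = pi*40.6*0.75/182 = 0.525613
A/A0 = exp(-0.525613) = 0.591193

0.591193


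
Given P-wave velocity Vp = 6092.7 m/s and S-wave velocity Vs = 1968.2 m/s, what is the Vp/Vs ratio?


Vp/Vs = 6092.7 / 1968.2
= 3.0956

3.0956


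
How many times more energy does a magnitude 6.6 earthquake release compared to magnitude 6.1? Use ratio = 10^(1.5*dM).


M2 - M1 = 6.6 - 6.1 = 0.5
1.5 * 0.5 = 0.75
ratio = 10^0.75 = 5.62

5.62


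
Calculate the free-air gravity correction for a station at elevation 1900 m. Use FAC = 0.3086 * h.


FAC = 0.3086 * h
= 0.3086 * 1900
= 586.34 mGal

586.34


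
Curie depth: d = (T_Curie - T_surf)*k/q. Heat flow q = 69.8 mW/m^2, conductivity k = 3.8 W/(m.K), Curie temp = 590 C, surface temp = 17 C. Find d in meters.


T_Curie - T_surf = 590 - 17 = 573 C
Convert q to W/m^2: 69.8 mW/m^2 = 0.0698 W/m^2
d = 573 * 3.8 / 0.0698 = 31194.84 m

31194.84


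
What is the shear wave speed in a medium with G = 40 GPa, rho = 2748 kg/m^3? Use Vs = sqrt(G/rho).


Convert G to Pa: G = 40e9 Pa
Compute G/rho = 40e9 / 2748 = 14556040.7569
Vs = sqrt(14556040.7569) = 3815.24 m/s

3815.24


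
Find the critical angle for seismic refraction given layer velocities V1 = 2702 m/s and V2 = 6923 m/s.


V1/V2 = 2702/6923 = 0.390293
theta_c = arcsin(0.390293) = 22.9727 degrees

22.9727


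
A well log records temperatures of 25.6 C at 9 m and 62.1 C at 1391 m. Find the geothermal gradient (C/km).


dT = 62.1 - 25.6 = 36.5 C
dz = 1391 - 9 = 1382 m
gradient = dT/dz * 1000 = 36.5/1382 * 1000 = 26.411 C/km

26.411


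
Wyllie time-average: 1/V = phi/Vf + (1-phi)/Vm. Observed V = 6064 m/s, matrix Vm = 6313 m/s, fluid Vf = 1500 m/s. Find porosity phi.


1/V - 1/Vm = 1/6064 - 1/6313 = 6.5e-06
1/Vf - 1/Vm = 1/1500 - 1/6313 = 0.00050826
phi = 6.5e-06 / 0.00050826 = 0.0128

0.0128


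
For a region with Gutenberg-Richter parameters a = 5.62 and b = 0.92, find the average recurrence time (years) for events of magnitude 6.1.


log10(N) = 5.62 - 0.92*6.1 = 0.008
N = 10^0.008 = 1.018591
T = 1/N = 1/1.018591 = 0.9817 years

0.9817


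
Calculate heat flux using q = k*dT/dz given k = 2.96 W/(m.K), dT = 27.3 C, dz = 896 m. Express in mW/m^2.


q = k * dT / dz * 1000
= 2.96 * 27.3 / 896 * 1000
= 0.090188 * 1000
= 90.1875 mW/m^2

90.1875


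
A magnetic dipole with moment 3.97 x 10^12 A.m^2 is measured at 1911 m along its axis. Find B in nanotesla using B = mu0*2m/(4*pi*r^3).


m = 3.97 x 10^12 = 3970000000000 A.m^2
2m = 7940000000000 A.m^2
r^3 = 1911^3 = 6978821031
B = (4pi*10^-7) * 7940000000000 / (4*pi * 6978821031) * 1e9
= 9977698.267801 / 87698451526.83 * 1e9
= 113772.7987 nT

113772.7987


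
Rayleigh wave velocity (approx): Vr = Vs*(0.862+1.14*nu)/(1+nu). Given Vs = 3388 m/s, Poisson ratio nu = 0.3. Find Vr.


Numerator factor = 0.862 + 1.14*0.3 = 1.204
Denominator = 1 + 0.3 = 1.3
Vr = 3388 * 1.204 / 1.3 = 3137.81 m/s

3137.81


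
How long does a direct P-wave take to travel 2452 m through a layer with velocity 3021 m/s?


t = x / V
= 2452 / 3021
= 0.8117 s

0.8117


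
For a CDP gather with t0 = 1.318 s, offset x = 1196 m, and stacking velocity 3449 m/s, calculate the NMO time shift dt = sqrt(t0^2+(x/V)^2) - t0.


x/Vnmo = 1196/3449 = 0.346767
(x/Vnmo)^2 = 0.120247
t0^2 = 1.737124
sqrt(1.737124 + 0.120247) = 1.362854
dt = 1.362854 - 1.318 = 0.044854

0.044854


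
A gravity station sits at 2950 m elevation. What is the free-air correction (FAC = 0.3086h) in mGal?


FAC = 0.3086 * h
= 0.3086 * 2950
= 910.37 mGal

910.37


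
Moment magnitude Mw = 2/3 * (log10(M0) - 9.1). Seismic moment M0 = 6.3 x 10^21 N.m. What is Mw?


log10(M0) = log10(6.3 x 10^21) = 21.7993
Mw = 2/3 * (21.7993 - 9.1)
= 2/3 * 12.6993
= 8.47

8.47


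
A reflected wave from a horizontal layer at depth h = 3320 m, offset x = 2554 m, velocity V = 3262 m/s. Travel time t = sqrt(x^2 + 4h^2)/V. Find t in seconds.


x^2 + 4h^2 = 2554^2 + 4*3320^2 = 6522916 + 44089600 = 50612516
sqrt(50612516) = 7114.2474
t = 7114.2474 / 3262 = 2.1809 s

2.1809


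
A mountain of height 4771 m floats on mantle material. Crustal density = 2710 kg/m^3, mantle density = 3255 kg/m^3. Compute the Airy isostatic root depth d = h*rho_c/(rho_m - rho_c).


rho_m - rho_c = 3255 - 2710 = 545
d = 4771 * 2710 / 545
= 12929410 / 545
= 23723.69 m

23723.69


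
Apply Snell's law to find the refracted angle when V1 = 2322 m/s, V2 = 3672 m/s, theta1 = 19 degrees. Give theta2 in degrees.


sin(theta1) = sin(19 deg) = 0.325568
sin(theta2) = V2/V1 * sin(theta1) = 3672/2322 * 0.325568 = 0.514852
theta2 = arcsin(0.514852) = 30.9876 degrees

30.9876


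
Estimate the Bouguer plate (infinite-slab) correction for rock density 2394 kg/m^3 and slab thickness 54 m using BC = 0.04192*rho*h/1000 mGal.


BC = 0.04192 * rho * h / 1000
= 0.04192 * 2394 * 54 / 1000
= 5.4192 mGal

5.4192


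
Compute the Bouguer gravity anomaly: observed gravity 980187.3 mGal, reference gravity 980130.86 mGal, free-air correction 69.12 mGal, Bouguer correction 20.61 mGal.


BA = g_obs - g_ref + FAC - BC
= 980187.3 - 980130.86 + 69.12 - 20.61
= 104.95 mGal

104.95


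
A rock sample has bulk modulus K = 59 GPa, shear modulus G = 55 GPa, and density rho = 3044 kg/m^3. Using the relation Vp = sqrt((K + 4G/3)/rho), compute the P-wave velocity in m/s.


First compute the effective modulus:
K + 4G/3 = 59e9 + 4*55e9/3 = 132333333333.33 Pa
Then divide by density:
132333333333.33 / 3044 = 43473499.781 Pa/(kg/m^3)
Take the square root:
Vp = sqrt(43473499.781) = 6593.44 m/s

6593.44


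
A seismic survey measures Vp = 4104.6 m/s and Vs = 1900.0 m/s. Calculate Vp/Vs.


Vp/Vs = 4104.6 / 1900.0
= 2.1603

2.1603


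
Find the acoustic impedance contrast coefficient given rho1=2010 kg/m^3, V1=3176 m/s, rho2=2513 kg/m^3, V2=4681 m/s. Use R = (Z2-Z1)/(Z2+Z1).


Z1 = 2010 * 3176 = 6383760
Z2 = 2513 * 4681 = 11763353
R = (11763353 - 6383760) / (11763353 + 6383760) = 5379593 / 18147113 = 0.2964

0.2964


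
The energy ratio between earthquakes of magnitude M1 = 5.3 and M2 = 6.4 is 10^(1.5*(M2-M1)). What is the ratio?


M2 - M1 = 6.4 - 5.3 = 1.1
1.5 * 1.1 = 1.65
ratio = 10^1.65 = 44.67

44.67


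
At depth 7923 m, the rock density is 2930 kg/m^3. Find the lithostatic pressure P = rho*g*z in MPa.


P = rho * g * z / 1e6
= 2930 * 9.81 * 7923 / 1e6
= 227733165.9 / 1e6
= 227.7332 MPa

227.7332


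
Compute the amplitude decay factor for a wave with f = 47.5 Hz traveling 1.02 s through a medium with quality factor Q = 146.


pi*f*t/Q = pi*47.5*1.02/146 = 1.042535
A/A0 = exp(-1.042535) = 0.35256

0.35256


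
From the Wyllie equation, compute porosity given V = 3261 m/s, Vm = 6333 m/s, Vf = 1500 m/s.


1/V - 1/Vm = 1/3261 - 1/6333 = 0.00014875
1/Vf - 1/Vm = 1/1500 - 1/6333 = 0.00050876
phi = 0.00014875 / 0.00050876 = 0.2924

0.2924


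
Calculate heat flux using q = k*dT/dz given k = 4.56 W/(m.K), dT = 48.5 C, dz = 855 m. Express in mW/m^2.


q = k * dT / dz * 1000
= 4.56 * 48.5 / 855 * 1000
= 0.258667 * 1000
= 258.6667 mW/m^2

258.6667


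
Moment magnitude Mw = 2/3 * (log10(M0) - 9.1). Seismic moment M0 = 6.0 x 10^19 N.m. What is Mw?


log10(M0) = log10(6.0 x 10^19) = 19.7782
Mw = 2/3 * (19.7782 - 9.1)
= 2/3 * 10.6782
= 7.12

7.12


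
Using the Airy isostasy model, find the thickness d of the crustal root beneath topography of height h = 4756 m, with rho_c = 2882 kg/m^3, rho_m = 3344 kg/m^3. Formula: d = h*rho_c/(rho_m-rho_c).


rho_m - rho_c = 3344 - 2882 = 462
d = 4756 * 2882 / 462
= 13706792 / 462
= 29668.38 m

29668.38


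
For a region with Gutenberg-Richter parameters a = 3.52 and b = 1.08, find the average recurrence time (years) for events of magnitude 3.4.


log10(N) = 3.52 - 1.08*3.4 = -0.152
N = 10^-0.152 = 0.704693
T = 1/N = 1/0.704693 = 1.4191 years

1.4191


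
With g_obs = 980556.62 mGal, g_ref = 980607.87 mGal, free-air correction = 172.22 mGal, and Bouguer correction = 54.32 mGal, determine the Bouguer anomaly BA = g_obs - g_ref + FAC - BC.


BA = g_obs - g_ref + FAC - BC
= 980556.62 - 980607.87 + 172.22 - 54.32
= 66.65 mGal

66.65


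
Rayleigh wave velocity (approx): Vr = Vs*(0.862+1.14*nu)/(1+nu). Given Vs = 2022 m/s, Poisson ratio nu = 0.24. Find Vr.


Numerator factor = 0.862 + 1.14*0.24 = 1.1356
Denominator = 1 + 0.24 = 1.24
Vr = 2022 * 1.1356 / 1.24 = 1851.76 m/s

1851.76


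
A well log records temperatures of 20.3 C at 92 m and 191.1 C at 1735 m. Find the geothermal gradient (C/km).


dT = 191.1 - 20.3 = 170.8 C
dz = 1735 - 92 = 1643 m
gradient = dT/dz * 1000 = 170.8/1643 * 1000 = 103.9562 C/km

103.9562


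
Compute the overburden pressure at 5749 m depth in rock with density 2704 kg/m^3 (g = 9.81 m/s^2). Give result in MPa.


P = rho * g * z / 1e6
= 2704 * 9.81 * 5749 / 1e6
= 152499353.76 / 1e6
= 152.4994 MPa

152.4994


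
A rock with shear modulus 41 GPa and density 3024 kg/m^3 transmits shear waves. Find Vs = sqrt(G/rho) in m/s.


Convert G to Pa: G = 41e9 Pa
Compute G/rho = 41e9 / 3024 = 13558201.0582
Vs = sqrt(13558201.0582) = 3682.15 m/s

3682.15


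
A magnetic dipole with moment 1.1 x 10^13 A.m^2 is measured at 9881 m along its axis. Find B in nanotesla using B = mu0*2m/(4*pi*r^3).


m = 1.1 x 10^13 = 11000000000000 A.m^2
2m = 22000000000000 A.m^2
r^3 = 9881^3 = 964723144841
B = (4pi*10^-7) * 22000000000000 / (4*pi * 964723144841) * 1e9
= 27646015.35159 / 12123068578322.11 * 1e9
= 2280.447 nT

2280.447


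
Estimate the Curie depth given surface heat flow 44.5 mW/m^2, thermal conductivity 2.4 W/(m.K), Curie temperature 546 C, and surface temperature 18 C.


T_Curie - T_surf = 546 - 18 = 528 C
Convert q to W/m^2: 44.5 mW/m^2 = 0.0445 W/m^2
d = 528 * 2.4 / 0.0445 = 28476.4 m

28476.4


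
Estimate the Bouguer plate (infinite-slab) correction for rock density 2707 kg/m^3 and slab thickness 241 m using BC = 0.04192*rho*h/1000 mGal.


BC = 0.04192 * rho * h / 1000
= 0.04192 * 2707 * 241 / 1000
= 27.3481 mGal

27.3481


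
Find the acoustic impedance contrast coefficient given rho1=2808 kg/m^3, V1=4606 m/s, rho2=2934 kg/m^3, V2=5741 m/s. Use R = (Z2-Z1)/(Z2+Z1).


Z1 = 2808 * 4606 = 12933648
Z2 = 2934 * 5741 = 16844094
R = (16844094 - 12933648) / (16844094 + 12933648) = 3910446 / 29777742 = 0.1313

0.1313


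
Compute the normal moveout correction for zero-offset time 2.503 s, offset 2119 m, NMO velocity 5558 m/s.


x/Vnmo = 2119/5558 = 0.381252
(x/Vnmo)^2 = 0.145353
t0^2 = 6.265009
sqrt(6.265009 + 0.145353) = 2.531869
dt = 2.531869 - 2.503 = 0.028869

0.028869


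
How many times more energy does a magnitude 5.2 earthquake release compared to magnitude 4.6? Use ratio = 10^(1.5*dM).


M2 - M1 = 5.2 - 4.6 = 0.6
1.5 * 0.6 = 0.9
ratio = 10^0.9 = 7.94

7.94


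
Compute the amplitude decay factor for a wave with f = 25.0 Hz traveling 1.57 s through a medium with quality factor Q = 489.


pi*f*t/Q = pi*25.0*1.57/489 = 0.252163
A/A0 = exp(-0.252163) = 0.777118

0.777118


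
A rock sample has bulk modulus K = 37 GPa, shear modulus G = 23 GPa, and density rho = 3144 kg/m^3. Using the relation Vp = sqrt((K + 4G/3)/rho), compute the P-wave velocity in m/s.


First compute the effective modulus:
K + 4G/3 = 37e9 + 4*23e9/3 = 67666666666.67 Pa
Then divide by density:
67666666666.67 / 3144 = 21522476.6751 Pa/(kg/m^3)
Take the square root:
Vp = sqrt(21522476.6751) = 4639.23 m/s

4639.23


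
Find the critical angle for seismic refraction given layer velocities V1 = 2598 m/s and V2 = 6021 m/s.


V1/V2 = 2598/6021 = 0.43149
theta_c = arcsin(0.43149) = 25.5621 degrees

25.5621


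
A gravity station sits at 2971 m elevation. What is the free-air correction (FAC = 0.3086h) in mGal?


FAC = 0.3086 * h
= 0.3086 * 2971
= 916.8506 mGal

916.8506


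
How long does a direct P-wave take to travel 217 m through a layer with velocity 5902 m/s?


t = x / V
= 217 / 5902
= 0.0368 s

0.0368


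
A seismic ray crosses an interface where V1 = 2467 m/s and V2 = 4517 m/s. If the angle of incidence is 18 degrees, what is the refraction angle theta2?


sin(theta1) = sin(18 deg) = 0.309017
sin(theta2) = V2/V1 * sin(theta1) = 4517/2467 * 0.309017 = 0.5658
theta2 = arcsin(0.5658) = 34.4579 degrees

34.4579


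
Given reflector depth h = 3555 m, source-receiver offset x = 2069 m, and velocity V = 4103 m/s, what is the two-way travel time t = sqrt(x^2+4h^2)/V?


x^2 + 4h^2 = 2069^2 + 4*3555^2 = 4280761 + 50552100 = 54832861
sqrt(54832861) = 7404.9214
t = 7404.9214 / 4103 = 1.8048 s

1.8048


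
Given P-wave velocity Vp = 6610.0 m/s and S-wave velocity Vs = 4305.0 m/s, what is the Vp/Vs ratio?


Vp/Vs = 6610.0 / 4305.0
= 1.5354

1.5354


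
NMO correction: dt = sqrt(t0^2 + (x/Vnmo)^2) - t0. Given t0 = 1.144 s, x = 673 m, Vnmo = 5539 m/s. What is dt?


x/Vnmo = 673/5539 = 0.121502
(x/Vnmo)^2 = 0.014763
t0^2 = 1.308736
sqrt(1.308736 + 0.014763) = 1.150434
dt = 1.150434 - 1.144 = 0.006434

0.006434


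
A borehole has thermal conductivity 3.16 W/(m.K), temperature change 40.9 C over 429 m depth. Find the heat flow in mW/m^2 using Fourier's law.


q = k * dT / dz * 1000
= 3.16 * 40.9 / 429 * 1000
= 0.301268 * 1000
= 301.2681 mW/m^2

301.2681


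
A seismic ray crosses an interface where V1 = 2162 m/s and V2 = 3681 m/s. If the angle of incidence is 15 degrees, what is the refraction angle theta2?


sin(theta1) = sin(15 deg) = 0.258819
sin(theta2) = V2/V1 * sin(theta1) = 3681/2162 * 0.258819 = 0.440663
theta2 = arcsin(0.440663) = 26.1462 degrees

26.1462


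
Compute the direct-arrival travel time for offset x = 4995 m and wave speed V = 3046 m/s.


t = x / V
= 4995 / 3046
= 1.6399 s

1.6399


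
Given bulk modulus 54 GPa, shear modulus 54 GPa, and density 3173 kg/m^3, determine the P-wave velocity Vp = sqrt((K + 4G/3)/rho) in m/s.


First compute the effective modulus:
K + 4G/3 = 54e9 + 4*54e9/3 = 126000000000.0 Pa
Then divide by density:
126000000000.0 / 3173 = 39710053.5771 Pa/(kg/m^3)
Take the square root:
Vp = sqrt(39710053.5771) = 6301.59 m/s

6301.59


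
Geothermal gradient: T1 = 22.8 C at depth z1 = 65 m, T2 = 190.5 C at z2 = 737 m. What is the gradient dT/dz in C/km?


dT = 190.5 - 22.8 = 167.7 C
dz = 737 - 65 = 672 m
gradient = dT/dz * 1000 = 167.7/672 * 1000 = 249.5536 C/km

249.5536


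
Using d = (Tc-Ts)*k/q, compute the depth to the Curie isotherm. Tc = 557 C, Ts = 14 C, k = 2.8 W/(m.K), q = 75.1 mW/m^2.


T_Curie - T_surf = 557 - 14 = 543 C
Convert q to W/m^2: 75.1 mW/m^2 = 0.0751 W/m^2
d = 543 * 2.8 / 0.0751 = 20245.01 m

20245.01


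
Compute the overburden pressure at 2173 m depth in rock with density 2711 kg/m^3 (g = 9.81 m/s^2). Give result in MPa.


P = rho * g * z / 1e6
= 2711 * 9.81 * 2173 / 1e6
= 57790739.43 / 1e6
= 57.7907 MPa

57.7907


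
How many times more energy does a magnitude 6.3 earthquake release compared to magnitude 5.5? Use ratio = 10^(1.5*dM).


M2 - M1 = 6.3 - 5.5 = 0.8
1.5 * 0.8 = 1.2
ratio = 10^1.2 = 15.85

15.85


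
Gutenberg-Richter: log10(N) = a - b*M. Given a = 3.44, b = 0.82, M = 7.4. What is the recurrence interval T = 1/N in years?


log10(N) = 3.44 - 0.82*7.4 = -2.628
N = 10^-2.628 = 0.002355
T = 1/N = 1/0.002355 = 424.6196 years

424.6196


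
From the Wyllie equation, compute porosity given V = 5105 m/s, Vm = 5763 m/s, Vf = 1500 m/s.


1/V - 1/Vm = 1/5105 - 1/5763 = 2.237e-05
1/Vf - 1/Vm = 1/1500 - 1/5763 = 0.00049315
phi = 2.237e-05 / 0.00049315 = 0.0454

0.0454


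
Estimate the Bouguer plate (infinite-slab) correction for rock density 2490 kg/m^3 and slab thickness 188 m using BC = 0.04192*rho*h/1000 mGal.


BC = 0.04192 * rho * h / 1000
= 0.04192 * 2490 * 188 / 1000
= 19.6236 mGal

19.6236


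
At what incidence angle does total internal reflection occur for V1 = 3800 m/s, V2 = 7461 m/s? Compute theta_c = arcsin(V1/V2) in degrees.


V1/V2 = 3800/7461 = 0.509315
theta_c = arcsin(0.509315) = 30.6182 degrees

30.6182


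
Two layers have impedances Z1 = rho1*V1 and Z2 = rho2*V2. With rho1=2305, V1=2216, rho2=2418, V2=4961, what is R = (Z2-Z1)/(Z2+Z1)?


Z1 = 2305 * 2216 = 5107880
Z2 = 2418 * 4961 = 11995698
R = (11995698 - 5107880) / (11995698 + 5107880) = 6887818 / 17103578 = 0.4027

0.4027


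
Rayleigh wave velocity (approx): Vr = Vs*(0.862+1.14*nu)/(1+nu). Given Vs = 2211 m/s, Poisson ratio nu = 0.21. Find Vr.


Numerator factor = 0.862 + 1.14*0.21 = 1.1014
Denominator = 1 + 0.21 = 1.21
Vr = 2211 * 1.1014 / 1.21 = 2012.56 m/s

2012.56


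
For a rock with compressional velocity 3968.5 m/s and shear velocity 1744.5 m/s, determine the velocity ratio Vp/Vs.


Vp/Vs = 3968.5 / 1744.5
= 2.2749

2.2749


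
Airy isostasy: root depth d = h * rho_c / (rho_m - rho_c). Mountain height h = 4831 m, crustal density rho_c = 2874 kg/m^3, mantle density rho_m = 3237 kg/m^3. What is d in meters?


rho_m - rho_c = 3237 - 2874 = 363
d = 4831 * 2874 / 363
= 13884294 / 363
= 38248.74 m

38248.74


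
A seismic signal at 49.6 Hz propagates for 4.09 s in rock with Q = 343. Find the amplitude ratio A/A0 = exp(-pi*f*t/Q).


pi*f*t/Q = pi*49.6*4.09/343 = 1.858064
A/A0 = exp(-1.858064) = 0.155974

0.155974


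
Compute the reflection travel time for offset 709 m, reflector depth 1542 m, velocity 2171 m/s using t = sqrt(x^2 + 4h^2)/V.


x^2 + 4h^2 = 709^2 + 4*1542^2 = 502681 + 9511056 = 10013737
sqrt(10013737) = 3164.4489
t = 3164.4489 / 2171 = 1.4576 s

1.4576


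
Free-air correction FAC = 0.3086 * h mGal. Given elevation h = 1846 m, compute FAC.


FAC = 0.3086 * h
= 0.3086 * 1846
= 569.6756 mGal

569.6756


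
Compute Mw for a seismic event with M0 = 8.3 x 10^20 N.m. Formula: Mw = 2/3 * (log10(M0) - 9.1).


log10(M0) = log10(8.3 x 10^20) = 20.9191
Mw = 2/3 * (20.9191 - 9.1)
= 2/3 * 11.8191
= 7.88

7.88


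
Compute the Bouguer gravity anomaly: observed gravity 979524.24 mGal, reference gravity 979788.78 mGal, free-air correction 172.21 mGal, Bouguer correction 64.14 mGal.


BA = g_obs - g_ref + FAC - BC
= 979524.24 - 979788.78 + 172.21 - 64.14
= -156.47 mGal

-156.47


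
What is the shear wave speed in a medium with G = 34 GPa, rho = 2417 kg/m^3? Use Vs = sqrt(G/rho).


Convert G to Pa: G = 34e9 Pa
Compute G/rho = 34e9 / 2417 = 14067025.2379
Vs = sqrt(14067025.2379) = 3750.6 m/s

3750.6


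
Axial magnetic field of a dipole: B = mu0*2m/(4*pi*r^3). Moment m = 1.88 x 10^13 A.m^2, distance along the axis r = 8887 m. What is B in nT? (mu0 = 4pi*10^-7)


m = 1.88 x 10^13 = 18800000000000 A.m^2
2m = 37600000000000 A.m^2
r^3 = 8887^3 = 701884320103
B = (4pi*10^-7) * 37600000000000 / (4*pi * 701884320103) * 1e9
= 47249553.50999 / 8820138494821.81 * 1e9
= 5357.0081 nT

5357.0081


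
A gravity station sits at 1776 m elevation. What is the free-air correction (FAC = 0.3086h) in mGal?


FAC = 0.3086 * h
= 0.3086 * 1776
= 548.0736 mGal

548.0736


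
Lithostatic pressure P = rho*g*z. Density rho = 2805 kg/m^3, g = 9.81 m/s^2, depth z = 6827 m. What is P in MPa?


P = rho * g * z / 1e6
= 2805 * 9.81 * 6827 / 1e6
= 187858900.35 / 1e6
= 187.8589 MPa

187.8589


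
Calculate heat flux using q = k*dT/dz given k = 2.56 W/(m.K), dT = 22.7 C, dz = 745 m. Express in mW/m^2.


q = k * dT / dz * 1000
= 2.56 * 22.7 / 745 * 1000
= 0.078003 * 1000
= 78.0027 mW/m^2

78.0027


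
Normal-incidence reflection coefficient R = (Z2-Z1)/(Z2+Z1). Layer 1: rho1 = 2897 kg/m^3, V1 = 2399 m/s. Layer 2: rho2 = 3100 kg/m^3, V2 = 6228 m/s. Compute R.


Z1 = 2897 * 2399 = 6949903
Z2 = 3100 * 6228 = 19306800
R = (19306800 - 6949903) / (19306800 + 6949903) = 12356897 / 26256703 = 0.4706

0.4706
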